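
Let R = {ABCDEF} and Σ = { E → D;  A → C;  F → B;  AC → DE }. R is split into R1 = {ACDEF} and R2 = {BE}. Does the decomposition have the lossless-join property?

Common attributes: R1 ∩ R2 = {E}.
Closure of {E}: E → D applies, adding D. So (E)⁺ = {DE}.
The closure contains neither all of R1 = {ACDEF} nor all of R2 = {BE}, so the common attributes are not a superkey of either fragment. The join is lossy.

No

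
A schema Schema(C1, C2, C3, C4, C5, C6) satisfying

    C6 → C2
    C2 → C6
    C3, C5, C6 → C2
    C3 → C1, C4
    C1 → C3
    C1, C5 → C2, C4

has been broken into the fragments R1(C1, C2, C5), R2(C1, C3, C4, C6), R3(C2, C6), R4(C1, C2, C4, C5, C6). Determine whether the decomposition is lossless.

Yes

Chase test. Columns are C1, C2, C3, C4, C5, C6; row i has aⱼ where attribute j ∈ Ri, else bᵢⱼ.
Initial tableau (one row per fragment):
  row 1: a1 a2 b13 b14 a5 b16
  row 2: a1 b22 a3 a4 b25 a6
  row 3: b31 a2 b33 b34 b35 a6
  row 4: a1 a2 b43 a4 a5 a6
Rows 2 and 3 agree on C6; apply C6→C2 and equate their C2 entries.
Rows 1 and 2 agree on C2; apply C2→C6 and equate their C6 entries.
Rows 1 and 2 agree on C1; apply C1→C3 and equate their C3 entries.
Rows 1 and 4 agree on C1; apply C1→C3 and equate their C3 entries.
Rows 1 and 4 agree on C1, C5; apply C1, C5→C2, C4 and equate their C2, C4 entries.
Row 1 is now all distinguished symbols — the join is lossless.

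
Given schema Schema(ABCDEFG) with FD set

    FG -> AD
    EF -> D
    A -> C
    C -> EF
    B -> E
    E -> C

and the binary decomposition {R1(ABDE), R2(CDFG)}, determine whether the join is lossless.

Common attributes: R1 ∩ R2 = {D}.
No dependency enlarges {D}, so (D)⁺ = {D}.
The closure contains neither all of R1 = {ABDE} nor all of R2 = {CDFG}, so the common attributes are not a superkey of either fragment. The join is lossy.

No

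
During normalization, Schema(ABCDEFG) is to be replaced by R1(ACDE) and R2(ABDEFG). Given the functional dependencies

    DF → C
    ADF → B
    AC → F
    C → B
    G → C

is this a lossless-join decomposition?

No

Common attributes: R1 ∩ R2 = {ADE}.
No dependency enlarges {ADE}, so (ADE)⁺ = {ADE}.
The closure contains neither all of R1 = {ACDE} nor all of R2 = {ABDEFG}, so the common attributes are not a superkey of either fragment. The join is lossy.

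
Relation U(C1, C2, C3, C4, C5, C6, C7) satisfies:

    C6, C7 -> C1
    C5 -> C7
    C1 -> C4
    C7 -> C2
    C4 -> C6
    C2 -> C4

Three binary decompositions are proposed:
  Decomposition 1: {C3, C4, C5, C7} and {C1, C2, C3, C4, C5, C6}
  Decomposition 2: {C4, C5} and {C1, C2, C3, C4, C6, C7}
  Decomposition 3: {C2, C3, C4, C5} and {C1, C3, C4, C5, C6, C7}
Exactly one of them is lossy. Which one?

Decomposition 2

Decomposition 1: common = {C3, C4, C5}, closure = {C1, C2, C3, C4, C5, C6, C7} → lossless.
Decomposition 2: common = {C4}, closure = {C4, C6} → lossy.
Decomposition 3: common = {C3, C4, C5}, closure = {C1, C2, C3, C4, C5, C6, C7} → lossless.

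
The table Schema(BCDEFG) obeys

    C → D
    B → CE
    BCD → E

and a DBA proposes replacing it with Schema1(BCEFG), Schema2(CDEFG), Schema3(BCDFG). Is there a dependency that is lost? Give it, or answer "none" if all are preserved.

none

C → D lies within Schema2.
B → CE lies within Schema1.
BCD → E: restricted closure across fragments reaches E.
Every dependency is enforceable on the fragments, so the decomposition is dependency-preserving.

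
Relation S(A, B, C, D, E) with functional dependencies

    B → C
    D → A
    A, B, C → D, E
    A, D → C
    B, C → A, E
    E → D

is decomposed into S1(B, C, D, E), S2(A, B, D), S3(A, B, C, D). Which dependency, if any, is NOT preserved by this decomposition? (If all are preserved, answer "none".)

B → C lies within S1.
D → A lies within S2.
A, B, C → D, E: restricted closure across fragments reaches D, E.
A, D → C lies within S3.
B, C → A, E: restricted closure across fragments reaches A, E.
E → D lies within S1.
Every dependency is enforceable on the fragments, so the decomposition is dependency-preserving.

none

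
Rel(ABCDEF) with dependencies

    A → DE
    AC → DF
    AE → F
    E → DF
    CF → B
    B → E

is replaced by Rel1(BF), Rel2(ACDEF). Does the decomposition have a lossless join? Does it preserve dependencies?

lossy and not dependency-preserving

Lossless test: (F)⁺ = {F}, which is a superkey of neither fragment — lossy.
Dependency preservation: the restricted closure of {CF} across the fragments never reaches {B}, so CF → B cannot be enforced without a join — not preserved.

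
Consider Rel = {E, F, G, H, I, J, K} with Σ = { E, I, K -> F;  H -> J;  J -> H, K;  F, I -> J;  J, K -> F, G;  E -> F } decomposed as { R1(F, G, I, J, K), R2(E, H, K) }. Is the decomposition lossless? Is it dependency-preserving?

lossy and not dependency-preserving

Lossless test: (K)⁺ = {K}, which is a superkey of neither fragment — lossy.
Dependency preservation: the restricted closure of {E, I, K} across the fragments never reaches {F}, so E, I, K → F cannot be enforced without a join — not preserved.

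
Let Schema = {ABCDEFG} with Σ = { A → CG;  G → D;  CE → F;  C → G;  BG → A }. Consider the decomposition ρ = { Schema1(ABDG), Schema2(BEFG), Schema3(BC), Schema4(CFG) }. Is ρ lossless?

Chase test. Columns are ABCDEFG; row i has aⱼ where attribute j ∈ Schemai, else bᵢⱼ.
Initial tableau (one row per fragment):
  row 1: a1 a2 b13 a4 b15 b16 a7
  row 2: b21 a2 b23 b24 a5 a6 a7
  row 3: b31 a2 a3 b34 b35 b36 b37
  row 4: b41 b42 a3 b44 b45 a6 a7
Rows 1 and 2 agree on G; apply G→D and equate their D entries.
Rows 1 and 4 agree on G; apply G→D and equate their D entries.
Rows 3 and 4 agree on C; apply C→G and equate their G entries.
Rows 1 and 2 agree on BG; apply BG→A and equate their A entries.
Rows 1 and 3 agree on BG; apply BG→A and equate their A entries.
Rows 1 and 2 agree on A; apply A→CG and equate their CG entries.
Rows 1 and 3 agree on A; apply A→CG and equate their CG entries.
Rows 1 and 3 agree on G; apply G→D and equate their D entries.
Row 2 is now all distinguished symbols — the join is lossless.

Yes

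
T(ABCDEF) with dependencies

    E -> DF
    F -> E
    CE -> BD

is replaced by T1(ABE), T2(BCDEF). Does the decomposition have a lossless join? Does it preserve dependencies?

Lossless test: (BE)⁺ = {BDEF}, which is a superkey of neither fragment — lossy.
Dependency preservation: every FD's attributes lie within a single fragment, so each can be enforced locally — preserved.

lossy but dependency-preserving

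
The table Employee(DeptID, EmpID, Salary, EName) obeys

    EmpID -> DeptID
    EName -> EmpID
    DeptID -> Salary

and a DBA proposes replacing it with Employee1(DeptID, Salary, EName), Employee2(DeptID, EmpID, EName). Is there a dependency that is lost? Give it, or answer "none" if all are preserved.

none

EmpID → DeptID lies within Employee2.
EName → EmpID lies within Employee2.
DeptID → Salary lies within Employee1.
Every dependency is enforceable on the fragments, so the decomposition is dependency-preserving.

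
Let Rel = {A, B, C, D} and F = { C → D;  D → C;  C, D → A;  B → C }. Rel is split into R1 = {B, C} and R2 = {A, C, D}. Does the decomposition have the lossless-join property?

Yes

Common attributes: R1 ∩ R2 = {C}.
Closure of {C}: C → D applies, adding D; C, D → A applies, adding A. So (C)⁺ = {A, C, D}.
This closure contains every attribute of R2, so R1 ∩ R2 → R2. The join is lossless.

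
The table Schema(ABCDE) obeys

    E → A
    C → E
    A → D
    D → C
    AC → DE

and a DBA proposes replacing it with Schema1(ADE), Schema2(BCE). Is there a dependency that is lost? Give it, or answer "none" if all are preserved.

none

E → A lies within Schema1.
C → E lies within Schema2.
A → D lies within Schema1.
D → C: restricted closure across fragments reaches C.
AC → DE: restricted closure across fragments reaches DE.
Every dependency is enforceable on the fragments, so the decomposition is dependency-preserving.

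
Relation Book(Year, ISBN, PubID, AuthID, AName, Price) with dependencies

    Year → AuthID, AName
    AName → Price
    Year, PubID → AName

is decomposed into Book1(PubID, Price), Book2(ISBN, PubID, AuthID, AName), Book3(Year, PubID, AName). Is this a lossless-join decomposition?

No

Chase test. Columns are Year, ISBN, PubID, AuthID, AName, Price; row i has aⱼ where attribute j ∈ Booki, else bᵢⱼ.
Initial tableau (one row per fragment):
  row 1: b11 b12 a3 b14 b15 a6
  row 2: b21 a2 a3 a4 a5 b26
  row 3: a1 b32 a3 b34 a5 b36
Rows 2 and 3 agree on AName; apply AName→Price and equate their Price entries.
No row becomes fully distinguished — the join is lossy.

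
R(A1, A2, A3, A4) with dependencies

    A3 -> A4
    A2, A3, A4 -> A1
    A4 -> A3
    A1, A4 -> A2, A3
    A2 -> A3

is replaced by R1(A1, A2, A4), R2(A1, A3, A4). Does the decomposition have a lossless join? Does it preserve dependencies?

Lossless test: (A1, A4)⁺ = {A1, A2, A3, A4}, which contains all of one fragment — lossless.
Dependency preservation: A2, A3, A4 → A1; A1, A4 → A2, A3; A2 → A3 are not contained in any single fragment, but the restricted closure of each left-hand side across the fragments still reaches the right-hand side; the remaining FDs each lie inside some fragment. All dependencies are preserved.

lossless and dependency-preserving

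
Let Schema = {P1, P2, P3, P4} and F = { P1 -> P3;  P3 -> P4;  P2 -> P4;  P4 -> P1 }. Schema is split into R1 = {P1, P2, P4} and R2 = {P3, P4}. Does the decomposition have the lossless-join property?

Common attributes: R1 ∩ R2 = {P4}.
Closure of {P4}: P4 → P1 applies, adding P1; P1 → P3 applies, adding P3. So (P4)⁺ = {P1, P3, P4}.
This closure contains every attribute of R2, so R1 ∩ R2 → R2. The join is lossless.

Yes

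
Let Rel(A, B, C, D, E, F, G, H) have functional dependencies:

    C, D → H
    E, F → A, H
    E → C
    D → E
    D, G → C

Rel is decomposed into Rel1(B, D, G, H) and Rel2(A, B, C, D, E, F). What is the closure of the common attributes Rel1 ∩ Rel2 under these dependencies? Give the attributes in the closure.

Rel1 ∩ Rel2 = {B, D}.
D → E applies, adding E
E → C applies, adding C
C, D → H applies, adding H
Closure: {B, C, D, E, H}.

B, C, D, E, H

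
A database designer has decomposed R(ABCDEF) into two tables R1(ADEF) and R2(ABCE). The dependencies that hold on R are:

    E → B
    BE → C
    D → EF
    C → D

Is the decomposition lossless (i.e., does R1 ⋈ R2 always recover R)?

Yes

Common attributes: R1 ∩ R2 = {AE}.
Closure of {AE}: E → B applies, adding B; BE → C applies, adding C; C → D applies, adding D; D → EF applies, adding F. So (AE)⁺ = {ABCDEF}.
This closure contains every attribute of R1, so R1 ∩ R2 → R1. The join is lossless.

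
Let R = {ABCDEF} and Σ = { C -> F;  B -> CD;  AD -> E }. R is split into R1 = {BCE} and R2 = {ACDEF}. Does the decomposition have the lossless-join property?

Common attributes: R1 ∩ R2 = {CE}.
Closure of {CE}: C → F applies, adding F. So (CE)⁺ = {CEF}.
The closure contains neither all of R1 = {BCE} nor all of R2 = {ACDEF}, so the common attributes are not a superkey of either fragment. The join is lossy.

No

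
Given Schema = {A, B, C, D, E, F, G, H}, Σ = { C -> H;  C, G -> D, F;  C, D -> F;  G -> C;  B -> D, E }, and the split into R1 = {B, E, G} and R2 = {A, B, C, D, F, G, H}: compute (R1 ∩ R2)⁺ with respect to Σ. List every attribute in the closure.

R1 ∩ R2 = {B, G}.
G → C applies, adding C
B → D, E applies, adding D, E
C → H applies, adding H
C, G → D, F applies, adding F
Closure: {B, C, D, E, F, G, H}.

B, C, D, E, F, G, H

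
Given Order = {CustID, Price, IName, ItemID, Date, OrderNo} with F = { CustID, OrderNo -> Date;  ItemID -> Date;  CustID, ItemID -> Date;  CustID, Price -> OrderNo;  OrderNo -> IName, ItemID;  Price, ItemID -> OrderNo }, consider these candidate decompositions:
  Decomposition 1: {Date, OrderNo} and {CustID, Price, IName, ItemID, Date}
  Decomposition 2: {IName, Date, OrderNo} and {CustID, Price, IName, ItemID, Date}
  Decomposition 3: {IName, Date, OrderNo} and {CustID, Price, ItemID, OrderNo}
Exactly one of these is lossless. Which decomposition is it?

Decomposition 1: common = {Date}, closure = {Date} → lossy.
Decomposition 2: common = {IName, Date}, closure = {IName, Date} → lossy.
Decomposition 3: common = {OrderNo}, closure = {IName, ItemID, Date, OrderNo} → lossless.

Decomposition 3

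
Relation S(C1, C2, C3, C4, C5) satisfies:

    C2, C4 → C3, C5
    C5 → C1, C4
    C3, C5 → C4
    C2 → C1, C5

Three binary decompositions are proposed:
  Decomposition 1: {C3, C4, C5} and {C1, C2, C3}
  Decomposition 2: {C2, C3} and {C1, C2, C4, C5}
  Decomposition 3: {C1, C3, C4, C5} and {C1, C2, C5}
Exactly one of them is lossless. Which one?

Decomposition 2

Decomposition 1: common = {C3}, closure = {C3} → lossy.
Decomposition 2: common = {C2}, closure = {C1, C2, C3, C4, C5} → lossless.
Decomposition 3: common = {C1, C5}, closure = {C1, C4, C5} → lossy.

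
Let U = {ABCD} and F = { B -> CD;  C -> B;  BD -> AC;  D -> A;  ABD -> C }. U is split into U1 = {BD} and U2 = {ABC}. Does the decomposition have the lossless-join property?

Yes

Common attributes: U1 ∩ U2 = {B}.
Closure of {B}: B → CD applies, adding CD; BD → AC applies, adding A. So (B)⁺ = {ABCD}.
This closure contains every attribute of U1, so U1 ∩ U2 → U1. The join is lossless.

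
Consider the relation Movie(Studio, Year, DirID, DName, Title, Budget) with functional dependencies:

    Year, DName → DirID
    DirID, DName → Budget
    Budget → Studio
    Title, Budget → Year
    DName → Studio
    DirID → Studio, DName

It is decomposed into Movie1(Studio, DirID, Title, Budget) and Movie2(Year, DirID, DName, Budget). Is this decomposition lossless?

No

Common attributes: Movie1 ∩ Movie2 = {DirID, Budget}.
Closure of {DirID, Budget}: Budget → Studio applies, adding Studio; DirID → Studio, DName applies, adding DName. So (DirID, Budget)⁺ = {Studio, DirID, DName, Budget}.
The closure contains neither all of Movie1 = {Studio, DirID, Title, Budget} nor all of Movie2 = {Year, DirID, DName, Budget}, so the common attributes are not a superkey of either fragment. The join is lossy.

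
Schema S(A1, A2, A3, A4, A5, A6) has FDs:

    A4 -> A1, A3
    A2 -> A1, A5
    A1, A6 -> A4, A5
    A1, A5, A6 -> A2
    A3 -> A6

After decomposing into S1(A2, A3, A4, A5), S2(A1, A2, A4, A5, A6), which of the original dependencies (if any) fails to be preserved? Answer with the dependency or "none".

Check A3 → A6: no single fragment contains all of {A3, A6}, and the restricted closure of {A3} across the fragments never reaches {A6}.
A4 → A1, A3 is preserved.
A2 → A1, A5 is preserved.
A1, A6 → A4, A5 is preserved.
A1, A5, A6 → A2 is preserved.

A3 -> A6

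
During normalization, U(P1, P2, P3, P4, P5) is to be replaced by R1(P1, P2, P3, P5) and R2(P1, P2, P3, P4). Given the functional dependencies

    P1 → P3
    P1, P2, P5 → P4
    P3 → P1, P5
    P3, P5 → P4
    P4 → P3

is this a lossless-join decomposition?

Yes

Common attributes: R1 ∩ R2 = {P1, P2, P3}.
Closure of {P1, P2, P3}: P3 → P1, P5 applies, adding P5; P3, P5 → P4 applies, adding P4. So (P1, P2, P3)⁺ = {P1, P2, P3, P4, P5}.
This closure contains every attribute of R1, so R1 ∩ R2 → R1. The join is lossless.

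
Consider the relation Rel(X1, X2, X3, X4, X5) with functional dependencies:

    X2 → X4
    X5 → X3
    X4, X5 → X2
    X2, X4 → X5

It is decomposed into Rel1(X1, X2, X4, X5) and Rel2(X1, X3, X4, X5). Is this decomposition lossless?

Yes

Common attributes: Rel1 ∩ Rel2 = {X1, X4, X5}.
Closure of {X1, X4, X5}: X5 → X3 applies, adding X3; X4, X5 → X2 applies, adding X2. So (X1, X4, X5)⁺ = {X1, X2, X3, X4, X5}.
This closure contains every attribute of Rel1, so Rel1 ∩ Rel2 → Rel1. The join is lossless.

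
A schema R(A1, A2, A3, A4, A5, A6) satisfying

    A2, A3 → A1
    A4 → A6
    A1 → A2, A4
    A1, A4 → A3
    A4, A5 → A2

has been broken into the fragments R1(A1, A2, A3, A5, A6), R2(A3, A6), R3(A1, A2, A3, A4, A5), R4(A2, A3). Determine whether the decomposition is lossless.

Chase test. Columns are A1, A2, A3, A4, A5, A6; row i has aⱼ where attribute j ∈ Ri, else bᵢⱼ.
Initial tableau (one row per fragment):
  row 1: a1 a2 a3 b14 a5 a6
  row 2: b21 b22 a3 b24 b25 a6
  row 3: a1 a2 a3 a4 a5 b36
  row 4: b41 a2 a3 b44 b45 b46
Rows 1 and 4 agree on A2, A3; apply A2, A3→A1 and equate their A1 entries.
Rows 1 and 3 agree on A1; apply A1→A2, A4 and equate their A2, A4 entries.
Rows 1 and 4 agree on A1; apply A1→A2, A4 and equate their A2, A4 entries.
Rows 1 and 3 agree on A4; apply A4→A6 and equate their A6 entries.
Rows 1 and 4 agree on A4; apply A4→A6 and equate their A6 entries.
Row 1 is now all distinguished symbols — the join is lossless.

Yes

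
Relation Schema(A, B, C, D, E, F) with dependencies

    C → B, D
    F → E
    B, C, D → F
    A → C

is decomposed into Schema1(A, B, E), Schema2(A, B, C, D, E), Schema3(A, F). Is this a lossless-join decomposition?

Chase test. Columns are A, B, C, D, E, F; row i has aⱼ where attribute j ∈ Schemai, else bᵢⱼ.
Initial tableau (one row per fragment):
  row 1: a1 a2 b13 b14 a5 b16
  row 2: a1 a2 a3 a4 a5 b26
  row 3: a1 b32 b33 b34 b35 a6
Rows 1 and 2 agree on A; apply A→C and equate their C entries.
Rows 1 and 3 agree on A; apply A→C and equate their C entries.
Rows 1 and 2 agree on C; apply C→B, D and equate their B, D entries.
Rows 1 and 3 agree on C; apply C→B, D and equate their B, D entries.
Rows 1 and 2 agree on B, C, D; apply B, C, D→F and equate their F entries.
Rows 1 and 3 agree on B, C, D; apply B, C, D→F and equate their F entries.
Rows 1 and 3 agree on F; apply F→E and equate their E entries.
Row 1 is now all distinguished symbols — the join is lossless.

Yes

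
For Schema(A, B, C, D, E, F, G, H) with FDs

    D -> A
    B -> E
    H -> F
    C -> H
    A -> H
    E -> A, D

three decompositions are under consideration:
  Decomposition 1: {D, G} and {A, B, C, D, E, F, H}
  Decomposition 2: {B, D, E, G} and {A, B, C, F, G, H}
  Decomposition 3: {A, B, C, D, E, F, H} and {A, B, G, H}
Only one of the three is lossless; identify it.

Decomposition 2

Decomposition 1: common = {D}, closure = {A, D, F, H} → lossy.
Decomposition 2: common = {B, G}, closure = {A, B, D, E, F, G, H} → lossless.
Decomposition 3: common = {A, B, H}, closure = {A, B, D, E, F, H} → lossy.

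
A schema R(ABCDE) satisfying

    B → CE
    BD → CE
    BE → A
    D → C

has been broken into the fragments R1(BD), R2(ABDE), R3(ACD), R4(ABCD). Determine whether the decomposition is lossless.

Chase test. Columns are ABCDE; row i has aⱼ where attribute j ∈ Ri, else bᵢⱼ.
Initial tableau (one row per fragment):
  row 1: b11 a2 b13 a4 b15
  row 2: a1 a2 b23 a4 a5
  row 3: a1 b32 a3 a4 b35
  row 4: a1 a2 a3 a4 b45
Rows 1 and 2 agree on B; apply B→CE and equate their CE entries.
Rows 1 and 4 agree on B; apply B→CE and equate their CE entries.
Rows 1 and 2 agree on BE; apply BE→A and equate their A entries.
Row 1 is now all distinguished symbols — the join is lossless.

Yes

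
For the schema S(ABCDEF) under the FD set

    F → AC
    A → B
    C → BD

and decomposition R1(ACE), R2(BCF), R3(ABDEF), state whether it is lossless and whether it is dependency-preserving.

Lossless test (chase): Rows 2 and 3 agree on F; apply F→AC and equate their AC entries. Rows 1 and 2 agree on A; apply A→B and equate their B entries. Rows 1 and 2 agree on C; apply C→BD and equate their BD entries. Rows 1 and 3 agree on C; apply C→BD and equate their BD entries. Row 3 is now all distinguished symbols — the join is lossless.
Dependency preservation: the restricted closure of {C} across the fragments never reaches {BD}, so C → BD cannot be enforced without a join — not preserved.

lossless but not dependency-preserving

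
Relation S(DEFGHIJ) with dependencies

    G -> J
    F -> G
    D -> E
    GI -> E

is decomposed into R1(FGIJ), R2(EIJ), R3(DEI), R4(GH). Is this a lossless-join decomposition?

Chase test. Columns are DEFGHIJ; row i has aⱼ where attribute j ∈ Ri, else bᵢⱼ.
Initial tableau (one row per fragment):
  row 1: b11 b12 a3 a4 b15 a6 a7
  row 2: b21 a2 b23 b24 b25 a6 a7
  row 3: a1 a2 b33 b34 b35 a6 b37
  row 4: b41 b42 b43 a4 a5 b46 b47
Rows 1 and 4 agree on G; apply G→J and equate their J entries.
No row becomes fully distinguished — the join is lossy.

No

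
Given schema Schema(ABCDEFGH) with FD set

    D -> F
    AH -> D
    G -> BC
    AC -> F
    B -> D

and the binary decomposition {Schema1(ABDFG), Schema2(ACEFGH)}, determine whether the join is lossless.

Common attributes: Schema1 ∩ Schema2 = {AFG}.
Closure of {AFG}: G → BC applies, adding BC; B → D applies, adding D. So (AFG)⁺ = {ABCDFG}.
This closure contains every attribute of Schema1, so Schema1 ∩ Schema2 → Schema1. The join is lossless.

Yes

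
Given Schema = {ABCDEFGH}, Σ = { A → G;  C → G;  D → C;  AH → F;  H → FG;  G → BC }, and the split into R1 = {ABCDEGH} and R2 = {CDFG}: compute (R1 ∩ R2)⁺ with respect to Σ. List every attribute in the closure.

R1 ∩ R2 = {CDG}.
G → BC applies, adding B
Closure: {BCDG}.

BCDG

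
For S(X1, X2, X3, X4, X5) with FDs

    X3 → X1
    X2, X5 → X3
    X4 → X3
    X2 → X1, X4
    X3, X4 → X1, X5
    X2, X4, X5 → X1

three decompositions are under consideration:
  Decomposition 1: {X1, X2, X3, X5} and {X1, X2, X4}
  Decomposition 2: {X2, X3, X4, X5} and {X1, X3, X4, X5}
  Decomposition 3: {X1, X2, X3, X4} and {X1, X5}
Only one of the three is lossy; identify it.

Decomposition 1: common = {X1, X2}, closure = {X1, X2, X3, X4, X5} → lossless.
Decomposition 2: common = {X3, X4, X5}, closure = {X1, X3, X4, X5} → lossless.
Decomposition 3: common = {X1}, closure = {X1} → lossy.

Decomposition 3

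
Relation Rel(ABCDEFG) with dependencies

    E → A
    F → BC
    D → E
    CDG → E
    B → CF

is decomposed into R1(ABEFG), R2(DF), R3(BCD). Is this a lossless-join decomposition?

No

Chase test. Columns are ABCDEFG; row i has aⱼ where attribute j ∈ Ri, else bᵢⱼ.
Initial tableau (one row per fragment):
  row 1: a1 a2 b13 b14 a5 a6 a7
  row 2: b21 b22 b23 a4 b25 a6 b27
  row 3: b31 a2 a3 a4 b35 b36 b37
Rows 1 and 2 agree on F; apply F→BC and equate their BC entries.
Rows 2 and 3 agree on D; apply D→E and equate their E entries.
Rows 1 and 3 agree on B; apply B→CF and equate their CF entries.
Rows 2 and 3 agree on E; apply E→A and equate their A entries.
No row becomes fully distinguished — the join is lossy.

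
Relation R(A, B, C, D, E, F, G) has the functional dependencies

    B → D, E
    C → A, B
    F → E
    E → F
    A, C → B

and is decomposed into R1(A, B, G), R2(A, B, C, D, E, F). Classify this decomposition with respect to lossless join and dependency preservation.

Lossless test: (A, B)⁺ = {A, B, D, E, F}, which is a superkey of neither fragment — lossy.
Dependency preservation: every FD's attributes lie within a single fragment, so each can be enforced locally — preserved.

lossy but dependency-preserving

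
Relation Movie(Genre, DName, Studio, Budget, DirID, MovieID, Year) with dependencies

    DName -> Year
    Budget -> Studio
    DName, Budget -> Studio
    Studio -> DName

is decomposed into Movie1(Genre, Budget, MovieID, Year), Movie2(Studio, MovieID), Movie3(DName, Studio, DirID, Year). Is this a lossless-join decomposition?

Chase test. Columns are Genre, DName, Studio, Budget, DirID, MovieID, Year; row i has aⱼ where attribute j ∈ Moviei, else bᵢⱼ.
Initial tableau (one row per fragment):
  row 1: a1 b12 b13 a4 b15 a6 a7
  row 2: b21 b22 a3 b24 b25 a6 b27
  row 3: b31 a2 a3 b34 a5 b36 a7
Rows 2 and 3 agree on Studio; apply Studio→DName and equate their DName entries.
Rows 2 and 3 agree on DName; apply DName→Year and equate their Year entries.
No row becomes fully distinguished — the join is lossy.

No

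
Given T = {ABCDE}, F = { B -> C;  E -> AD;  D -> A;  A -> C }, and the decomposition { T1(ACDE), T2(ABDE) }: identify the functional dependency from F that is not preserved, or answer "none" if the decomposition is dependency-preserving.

Check B → C: no single fragment contains all of {BC}, and the restricted closure of {B} across the fragments never reaches {C}.
E → AD is preserved.
D → A is preserved.
A → C is preserved.

B -> C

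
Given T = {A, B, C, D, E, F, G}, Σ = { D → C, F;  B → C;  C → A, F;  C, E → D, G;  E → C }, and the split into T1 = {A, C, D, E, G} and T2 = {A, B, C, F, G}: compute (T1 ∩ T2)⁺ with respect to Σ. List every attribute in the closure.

T1 ∩ T2 = {A, C, G}.
C → A, F applies, adding F
Closure: {A, C, F, G}.

A, C, F, G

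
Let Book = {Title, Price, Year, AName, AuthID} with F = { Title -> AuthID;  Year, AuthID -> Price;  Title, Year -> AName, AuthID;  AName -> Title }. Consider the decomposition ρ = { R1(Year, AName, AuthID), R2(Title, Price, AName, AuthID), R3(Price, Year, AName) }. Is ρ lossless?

Yes

Chase test. Columns are Title, Price, Year, AName, AuthID; row i has aⱼ where attribute j ∈ Ri, else bᵢⱼ.
Initial tableau (one row per fragment):
  row 1: b11 b12 a3 a4 a5
  row 2: a1 a2 b23 a4 a5
  row 3: b31 a2 a3 a4 b35
Rows 1 and 2 agree on AName; apply AName→Title and equate their Title entries.
Rows 1 and 3 agree on AName; apply AName→Title and equate their Title entries.
Rows 1 and 3 agree on Title; apply Title→AuthID and equate their AuthID entries.
Rows 1 and 3 agree on Year, AuthID; apply Year, AuthID→Price and equate their Price entries.
Row 1 is now all distinguished symbols — the join is lossless.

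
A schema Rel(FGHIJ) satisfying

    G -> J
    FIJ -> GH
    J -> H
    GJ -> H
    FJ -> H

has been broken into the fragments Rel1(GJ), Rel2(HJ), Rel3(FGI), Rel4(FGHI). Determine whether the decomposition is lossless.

Yes

Chase test. Columns are FGHIJ; row i has aⱼ where attribute j ∈ Reli, else bᵢⱼ.
Initial tableau (one row per fragment):
  row 1: b11 a2 b13 b14 a5
  row 2: b21 b22 a3 b24 a5
  row 3: a1 a2 b33 a4 b35
  row 4: a1 a2 a3 a4 b45
Rows 1 and 3 agree on G; apply G→J and equate their J entries.
Rows 1 and 4 agree on G; apply G→J and equate their J entries.
Rows 3 and 4 agree on FIJ; apply FIJ→GH and equate their GH entries.
Rows 1 and 2 agree on J; apply J→H and equate their H entries.
Row 3 is now all distinguished symbols — the join is lossless.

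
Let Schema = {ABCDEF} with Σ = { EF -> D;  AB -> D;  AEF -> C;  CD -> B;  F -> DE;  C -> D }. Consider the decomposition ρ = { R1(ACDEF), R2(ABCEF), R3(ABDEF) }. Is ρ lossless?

Chase test. Columns are ABCDEF; row i has aⱼ where attribute j ∈ Ri, else bᵢⱼ.
Initial tableau (one row per fragment):
  row 1: a1 b12 a3 a4 a5 a6
  row 2: a1 a2 a3 b24 a5 a6
  row 3: a1 a2 b33 a4 a5 a6
Rows 1 and 2 agree on EF; apply EF→D and equate their D entries.
Rows 1 and 3 agree on AEF; apply AEF→C and equate their C entries.
Rows 1 and 2 agree on CD; apply CD→B and equate their B entries.
Row 1 is now all distinguished symbols — the join is lossless.

Yes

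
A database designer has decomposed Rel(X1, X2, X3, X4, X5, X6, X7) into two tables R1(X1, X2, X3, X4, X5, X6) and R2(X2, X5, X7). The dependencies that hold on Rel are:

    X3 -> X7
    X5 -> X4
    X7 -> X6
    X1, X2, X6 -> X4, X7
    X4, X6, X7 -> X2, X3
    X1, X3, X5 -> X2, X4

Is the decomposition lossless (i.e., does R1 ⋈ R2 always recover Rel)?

No

Common attributes: R1 ∩ R2 = {X2, X5}.
Closure of {X2, X5}: X5 → X4 applies, adding X4. So (X2, X5)⁺ = {X2, X4, X5}.
The closure contains neither all of R1 = {X1, X2, X3, X4, X5, X6} nor all of R2 = {X2, X5, X7}, so the common attributes are not a superkey of either fragment. The join is lossy.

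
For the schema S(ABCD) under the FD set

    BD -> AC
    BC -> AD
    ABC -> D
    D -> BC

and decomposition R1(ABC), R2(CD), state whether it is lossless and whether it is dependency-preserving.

lossy and not dependency-preserving

Lossless test: (C)⁺ = {C}, which is a superkey of neither fragment — lossy.
Dependency preservation: the restricted closure of {BC} across the fragments never reaches {AD}, so BC → AD cannot be enforced without a join — not preserved.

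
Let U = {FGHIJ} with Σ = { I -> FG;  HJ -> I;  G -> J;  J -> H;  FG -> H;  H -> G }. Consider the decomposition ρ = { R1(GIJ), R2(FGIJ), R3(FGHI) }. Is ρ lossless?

Chase test. Columns are FGHIJ; row i has aⱼ where attribute j ∈ Ri, else bᵢⱼ.
Initial tableau (one row per fragment):
  row 1: b11 a2 b13 a4 a5
  row 2: a1 a2 b23 a4 a5
  row 3: a1 a2 a3 a4 b35
Rows 1 and 2 agree on I; apply I→FG and equate their FG entries.
Rows 1 and 3 agree on G; apply G→J and equate their J entries.
Rows 1 and 2 agree on J; apply J→H and equate their H entries.
Rows 1 and 3 agree on J; apply J→H and equate their H entries.
Row 1 is now all distinguished symbols — the join is lossless.

Yes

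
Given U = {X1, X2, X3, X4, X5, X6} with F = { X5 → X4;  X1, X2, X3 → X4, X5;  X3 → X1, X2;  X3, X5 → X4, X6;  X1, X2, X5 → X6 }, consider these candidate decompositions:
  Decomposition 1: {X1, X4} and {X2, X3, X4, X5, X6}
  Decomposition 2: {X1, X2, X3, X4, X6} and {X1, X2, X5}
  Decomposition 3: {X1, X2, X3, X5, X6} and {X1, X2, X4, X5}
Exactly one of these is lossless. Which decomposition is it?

Decomposition 1: common = {X4}, closure = {X4} → lossy.
Decomposition 2: common = {X1, X2}, closure = {X1, X2} → lossy.
Decomposition 3: common = {X1, X2, X5}, closure = {X1, X2, X4, X5, X6} → lossless.

Decomposition 3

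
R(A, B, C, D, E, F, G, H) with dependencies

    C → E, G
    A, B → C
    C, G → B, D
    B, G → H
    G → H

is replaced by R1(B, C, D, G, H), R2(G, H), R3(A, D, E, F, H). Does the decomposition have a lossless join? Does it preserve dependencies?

lossy and not dependency-preserving

Lossless test (chase): applying each FD to every pair of rows produces no changes in the tableau, so no row becomes fully distinguished — the join is lossy.
Dependency preservation: the restricted closure of {C} across the fragments never reaches {E, G}, so C → E, G cannot be enforced without a join — not preserved.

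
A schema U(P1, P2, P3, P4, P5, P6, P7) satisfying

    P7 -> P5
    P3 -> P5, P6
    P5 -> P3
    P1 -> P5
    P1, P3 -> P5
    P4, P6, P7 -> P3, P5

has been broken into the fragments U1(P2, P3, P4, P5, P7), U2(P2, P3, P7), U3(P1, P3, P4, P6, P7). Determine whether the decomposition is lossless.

Chase test. Columns are P1, P2, P3, P4, P5, P6, P7; row i has aⱼ where attribute j ∈ Ui, else bᵢⱼ.
Initial tableau (one row per fragment):
  row 1: b11 a2 a3 a4 a5 b16 a7
  row 2: b21 a2 a3 b24 b25 b26 a7
  row 3: a1 b32 a3 a4 b35 a6 a7
Rows 1 and 2 agree on P7; apply P7→P5 and equate their P5 entries.
Rows 1 and 3 agree on P7; apply P7→P5 and equate their P5 entries.
Rows 1 and 2 agree on P3; apply P3→P5, P6 and equate their P5, P6 entries.
Rows 1 and 3 agree on P3; apply P3→P5, P6 and equate their P5, P6 entries.
No row becomes fully distinguished — the join is lossy.

No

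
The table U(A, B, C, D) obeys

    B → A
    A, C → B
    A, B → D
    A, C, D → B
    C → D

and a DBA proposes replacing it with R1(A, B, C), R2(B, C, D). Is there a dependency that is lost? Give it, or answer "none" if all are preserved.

none

B → A lies within R1.
A, C → B lies within R1.
A, B → D: restricted closure across fragments reaches D.
A, C, D → B: restricted closure across fragments reaches B.
C → D lies within R2.
Every dependency is enforceable on the fragments, so the decomposition is dependency-preserving.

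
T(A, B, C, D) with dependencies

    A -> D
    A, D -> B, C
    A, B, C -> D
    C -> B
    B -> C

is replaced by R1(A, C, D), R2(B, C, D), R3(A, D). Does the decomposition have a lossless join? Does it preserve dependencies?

Lossless test (chase): Rows 1 and 3 agree on A, D; apply A, D→B, C and equate their B, C entries. Rows 1 and 2 agree on C; apply C→B and equate their B entries. Row 1 is now all distinguished symbols — the join is lossless.
Dependency preservation: A, D → B, C; A, B, C → D are not contained in any single fragment, but the restricted closure of each left-hand side across the fragments still reaches the right-hand side; the remaining FDs each lie inside some fragment. All dependencies are preserved.

lossless and dependency-preserving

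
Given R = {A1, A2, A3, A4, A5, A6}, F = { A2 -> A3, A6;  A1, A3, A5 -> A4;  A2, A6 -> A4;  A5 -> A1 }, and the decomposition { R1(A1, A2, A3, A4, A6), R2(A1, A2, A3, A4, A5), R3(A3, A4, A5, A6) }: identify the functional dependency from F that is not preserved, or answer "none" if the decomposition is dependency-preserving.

none

A2 → A3, A6 lies within R1.
A1, A3, A5 → A4 lies within R2.
A2, A6 → A4 lies within R1.
A5 → A1 lies within R2.
Every dependency is enforceable on the fragments, so the decomposition is dependency-preserving.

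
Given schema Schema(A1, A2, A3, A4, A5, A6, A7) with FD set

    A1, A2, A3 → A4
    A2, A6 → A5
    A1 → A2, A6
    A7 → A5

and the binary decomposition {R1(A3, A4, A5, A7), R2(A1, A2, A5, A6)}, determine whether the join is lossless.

Common attributes: R1 ∩ R2 = {A5}.
No dependency enlarges {A5}, so (A5)⁺ = {A5}.
The closure contains neither all of R1 = {A3, A4, A5, A7} nor all of R2 = {A1, A2, A5, A6}, so the common attributes are not a superkey of either fragment. The join is lossy.

No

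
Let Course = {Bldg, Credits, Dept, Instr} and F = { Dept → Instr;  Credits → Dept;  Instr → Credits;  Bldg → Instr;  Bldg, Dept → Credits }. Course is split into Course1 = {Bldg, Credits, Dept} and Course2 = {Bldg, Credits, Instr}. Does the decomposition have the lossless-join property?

Common attributes: Course1 ∩ Course2 = {Bldg, Credits}.
Closure of {Bldg, Credits}: Credits → Dept applies, adding Dept; Bldg → Instr applies, adding Instr. So (Bldg, Credits)⁺ = {Bldg, Credits, Dept, Instr}.
This closure contains every attribute of Course1, so Course1 ∩ Course2 → Course1. The join is lossless.

Yes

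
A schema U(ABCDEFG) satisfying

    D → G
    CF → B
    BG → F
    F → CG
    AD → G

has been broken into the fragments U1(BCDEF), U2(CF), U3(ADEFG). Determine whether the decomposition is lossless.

Yes

Chase test. Columns are ABCDEFG; row i has aⱼ where attribute j ∈ Ui, else bᵢⱼ.
Initial tableau (one row per fragment):
  row 1: b11 a2 a3 a4 a5 a6 b17
  row 2: b21 b22 a3 b24 b25 a6 b27
  row 3: a1 b32 b33 a4 a5 a6 a7
Rows 1 and 3 agree on D; apply D→G and equate their G entries.
Rows 1 and 2 agree on CF; apply CF→B and equate their B entries.
Rows 1 and 2 agree on F; apply F→CG and equate their CG entries.
Rows 1 and 3 agree on F; apply F→CG and equate their CG entries.
Rows 1 and 3 agree on CF; apply CF→B and equate their B entries.
Row 3 is now all distinguished symbols — the join is lossless.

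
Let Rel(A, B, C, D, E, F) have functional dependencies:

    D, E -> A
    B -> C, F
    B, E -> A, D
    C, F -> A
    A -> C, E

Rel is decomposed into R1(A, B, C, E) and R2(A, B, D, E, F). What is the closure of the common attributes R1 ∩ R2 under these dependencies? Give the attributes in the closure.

R1 ∩ R2 = {A, B, E}.
B → C, F applies, adding C, F
B, E → A, D applies, adding D
Closure: {A, B, C, D, E, F}.

A, B, C, D, E, F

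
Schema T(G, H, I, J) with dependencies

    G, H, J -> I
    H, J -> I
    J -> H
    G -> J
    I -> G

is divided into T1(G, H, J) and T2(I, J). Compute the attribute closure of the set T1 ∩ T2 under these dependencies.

G, H, I, J

T1 ∩ T2 = {J}.
J → H applies, adding H
H, J → I applies, adding I
I → G applies, adding G
Closure: {G, H, I, J}.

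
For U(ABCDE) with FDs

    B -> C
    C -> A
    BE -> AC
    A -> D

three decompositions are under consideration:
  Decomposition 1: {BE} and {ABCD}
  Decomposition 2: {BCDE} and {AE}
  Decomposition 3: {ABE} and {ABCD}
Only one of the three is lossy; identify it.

Decomposition 2

Decomposition 1: common = {B}, closure = {ABCD} → lossless.
Decomposition 2: common = {E}, closure = {E} → lossy.
Decomposition 3: common = {AB}, closure = {ABCD} → lossless.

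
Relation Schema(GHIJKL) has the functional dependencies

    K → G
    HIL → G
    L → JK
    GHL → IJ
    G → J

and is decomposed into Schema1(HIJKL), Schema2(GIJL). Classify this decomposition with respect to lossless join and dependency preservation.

Lossless test: (IJL)⁺ = {GIJKL}, which contains all of one fragment — lossless.
Dependency preservation: the restricted closure of {K} across the fragments never reaches {G}, so K → G cannot be enforced without a join — not preserved.

lossless but not dependency-preserving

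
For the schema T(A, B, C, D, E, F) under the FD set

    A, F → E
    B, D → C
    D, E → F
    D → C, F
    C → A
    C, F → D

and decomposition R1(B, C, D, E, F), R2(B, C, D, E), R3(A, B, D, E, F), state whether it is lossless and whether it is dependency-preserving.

lossless but not dependency-preserving

Lossless test (chase): Rows 1 and 3 agree on B, D; apply B, D→C and equate their C entries. Rows 1 and 2 agree on D, E; apply D, E→F and equate their F entries. Rows 1 and 2 agree on C; apply C→A and equate their A entries. Rows 1 and 3 agree on C; apply C→A and equate their A entries. Row 1 is now all distinguished symbols — the join is lossless.
Dependency preservation: the restricted closure of {C} across the fragments never reaches {A}, so C → A cannot be enforced without a join — not preserved.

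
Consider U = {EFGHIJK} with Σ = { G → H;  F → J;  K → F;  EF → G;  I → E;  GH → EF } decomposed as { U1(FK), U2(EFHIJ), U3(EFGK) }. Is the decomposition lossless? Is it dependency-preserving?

lossy but dependency-preserving

Lossless test (chase): Rows 1 and 2 agree on F; apply F→J and equate their J entries. Rows 1 and 3 agree on F; apply F→J and equate their J entries. Rows 2 and 3 agree on EF; apply EF→G and equate their G entries. Rows 2 and 3 agree on G; apply G→H and equate their H entries. No row becomes fully distinguished — the join is lossy.
Dependency preservation: G → H; GH → EF are not contained in any single fragment, but the restricted closure of each left-hand side across the fragments still reaches the right-hand side; the remaining FDs each lie inside some fragment. All dependencies are preserved.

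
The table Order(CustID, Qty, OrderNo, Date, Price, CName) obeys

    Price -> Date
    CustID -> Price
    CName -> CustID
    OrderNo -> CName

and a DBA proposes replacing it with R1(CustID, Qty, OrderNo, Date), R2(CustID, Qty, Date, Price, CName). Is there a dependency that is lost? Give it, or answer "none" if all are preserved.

OrderNo -> CName

Check OrderNo → CName: no single fragment contains all of {OrderNo, CName}, and the restricted closure of {OrderNo} across the fragments never reaches {CName}.
Price → Date is preserved.
CustID → Price is preserved.
CName → CustID is preserved.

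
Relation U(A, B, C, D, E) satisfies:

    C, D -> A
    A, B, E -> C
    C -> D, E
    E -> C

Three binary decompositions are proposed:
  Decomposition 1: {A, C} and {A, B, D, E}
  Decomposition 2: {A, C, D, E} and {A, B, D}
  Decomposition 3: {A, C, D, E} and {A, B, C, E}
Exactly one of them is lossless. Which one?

Decomposition 3

Decomposition 1: common = {A}, closure = {A} → lossy.
Decomposition 2: common = {A, D}, closure = {A, D} → lossy.
Decomposition 3: common = {A, C, E}, closure = {A, C, D, E} → lossless.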